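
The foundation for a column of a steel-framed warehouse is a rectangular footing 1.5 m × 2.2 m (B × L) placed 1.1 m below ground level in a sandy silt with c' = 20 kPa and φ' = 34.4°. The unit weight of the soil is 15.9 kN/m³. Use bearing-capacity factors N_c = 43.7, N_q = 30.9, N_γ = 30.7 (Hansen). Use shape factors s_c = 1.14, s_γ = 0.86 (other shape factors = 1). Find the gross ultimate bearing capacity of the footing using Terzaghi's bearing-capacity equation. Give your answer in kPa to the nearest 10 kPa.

q_ult ≈ 1850 kPa

Effective surcharge at the founding depth q = γ·D_f = 15.9 × 1.1 = 17.49 kPa.
q_ult = c·N_c·s_c + q·N_q + 0.5·γ·B·N_γ·s_γ
     = 20 × 43.7 × 1.14 + 17.49 × 30.9 + 0.5 × 15.9 × 1.5 × 30.7 × 0.86
     = 996.36 + 540.44 + 314.84 = 1851.6 kPa.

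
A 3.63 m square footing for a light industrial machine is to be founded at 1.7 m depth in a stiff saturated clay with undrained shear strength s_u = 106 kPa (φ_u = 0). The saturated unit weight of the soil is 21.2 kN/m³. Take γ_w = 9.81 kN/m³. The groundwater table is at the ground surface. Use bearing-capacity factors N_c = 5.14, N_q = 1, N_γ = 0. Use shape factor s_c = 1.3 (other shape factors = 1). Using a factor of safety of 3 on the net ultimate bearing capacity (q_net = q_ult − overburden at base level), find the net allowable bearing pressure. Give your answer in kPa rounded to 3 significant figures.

γ' = 21.2 − 9.81 = 11.39 kN/m³ (submerged throughout). q = 11.39 × 1.7 = 19.363 kPa.
c·N_c·s_c = 106 × 5.14 × 1.3 = 708.29 kPa
q·N_q = 19.363 × 1 = 19.363 kPa
q_ult = 708.29 + 19.363 = 727.65 kPa.
q_net = 727.65 − 19.363 = 708.29 kPa.
q_all(net) = 708.29 / 3 = 236.1 kPa.

q_all(net) ≈ 236 kPa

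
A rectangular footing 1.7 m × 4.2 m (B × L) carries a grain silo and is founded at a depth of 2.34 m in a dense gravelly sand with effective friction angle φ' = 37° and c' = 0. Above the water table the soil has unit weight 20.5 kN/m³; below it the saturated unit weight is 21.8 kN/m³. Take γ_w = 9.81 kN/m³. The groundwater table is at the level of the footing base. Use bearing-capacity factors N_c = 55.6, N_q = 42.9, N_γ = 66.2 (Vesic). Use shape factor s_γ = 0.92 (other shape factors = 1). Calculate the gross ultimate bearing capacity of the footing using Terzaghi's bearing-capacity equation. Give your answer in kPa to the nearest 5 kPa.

q_ult ≈ 2680 kPa

Effective surcharge at the founding depth q = γ·D_f = 20.5 × 2.34 = 47.97 kPa.
The water table coincides with the base, so in the self-weight term γ → γ' = 11.99 kN/m³.
q_ult = q·N_q + 0.5·γ·B·N_γ·s_γ
     = 47.97 × 42.9 + 0.5 × 11.99 × 1.7 × 66.2 × 0.92
     = 2057.9 + 620.7 = 2678.6 kPa.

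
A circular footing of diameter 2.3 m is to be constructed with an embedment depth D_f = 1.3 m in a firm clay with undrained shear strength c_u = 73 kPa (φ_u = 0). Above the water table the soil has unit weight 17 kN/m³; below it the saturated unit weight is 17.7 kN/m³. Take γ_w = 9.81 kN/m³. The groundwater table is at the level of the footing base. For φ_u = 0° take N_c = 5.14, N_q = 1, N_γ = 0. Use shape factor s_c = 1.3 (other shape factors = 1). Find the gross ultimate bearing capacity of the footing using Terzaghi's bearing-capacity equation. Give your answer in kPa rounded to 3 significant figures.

q_ult ≈ 510 kPa

Overburden at base level: q = 17 × 1.3 = 22.1 kPa.
Cohesion term c·N_c·s_c = 73 × 5.14 × 1.3 = 487.79 kPa; surcharge term q·N_q = 22.1 × 1 = 22.1 kPa.
q_ult = 487.79 + 22.1 = 509.89 kPa.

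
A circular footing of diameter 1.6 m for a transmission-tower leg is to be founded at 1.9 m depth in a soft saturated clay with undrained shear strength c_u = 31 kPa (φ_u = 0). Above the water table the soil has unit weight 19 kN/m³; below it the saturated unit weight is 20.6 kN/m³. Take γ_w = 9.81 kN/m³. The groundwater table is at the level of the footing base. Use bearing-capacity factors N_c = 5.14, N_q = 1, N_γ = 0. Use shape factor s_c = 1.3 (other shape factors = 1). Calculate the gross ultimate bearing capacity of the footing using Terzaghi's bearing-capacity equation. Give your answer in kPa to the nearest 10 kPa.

q_ult ≈ 240 kPa

q = γ·D_f = 19 × 1.9 = 36.1 kPa.
c·N_c·s_c = 31 × 5.14 × 1.3 = 207.14 kPa
q·N_q = 36.1 × 1 = 36.1 kPa
q_ult = 207.14 + 36.1 = 243.24 kPa.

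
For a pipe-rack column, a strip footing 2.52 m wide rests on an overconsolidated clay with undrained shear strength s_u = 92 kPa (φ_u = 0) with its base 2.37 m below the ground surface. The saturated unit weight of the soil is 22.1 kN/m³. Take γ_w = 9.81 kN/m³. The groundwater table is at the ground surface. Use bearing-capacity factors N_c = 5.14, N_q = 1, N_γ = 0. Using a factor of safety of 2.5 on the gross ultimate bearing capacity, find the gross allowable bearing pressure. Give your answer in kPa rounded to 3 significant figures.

q_all ≈ 201 kPa

Water table at ground surface, so effective unit weight γ' = 22.1 − 9.81 = 12.29 kN/m³ is used throughout; overburden q = 12.29 × 2.37 = 29.127 kPa.
Cohesion term c·N_c = 92 × 5.14 = 472.88 kPa; surcharge term q·N_q = 29.127 × 1 = 29.127 kPa.
q_ult = 472.88 + 29.127 = 502.01 kPa.
q_all = 502.01 / 2.5 = 200.8 kPa.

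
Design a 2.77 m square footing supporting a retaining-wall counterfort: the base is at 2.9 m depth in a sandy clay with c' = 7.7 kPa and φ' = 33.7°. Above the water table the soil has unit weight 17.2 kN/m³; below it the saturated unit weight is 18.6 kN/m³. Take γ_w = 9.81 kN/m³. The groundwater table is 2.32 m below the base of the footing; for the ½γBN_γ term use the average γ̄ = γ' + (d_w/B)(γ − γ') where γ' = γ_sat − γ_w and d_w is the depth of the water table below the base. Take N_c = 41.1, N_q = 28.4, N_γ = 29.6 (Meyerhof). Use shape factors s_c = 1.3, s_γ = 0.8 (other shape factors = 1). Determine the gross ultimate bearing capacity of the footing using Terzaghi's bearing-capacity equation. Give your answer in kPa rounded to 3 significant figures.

Overburden at base level: q = 17.2 × 2.9 = 49.88 kPa.
The water table is 2.32 m below the base (< B = 2.77 m), so the ½γBN_γ term uses γ̄ = γ' + (d_w/B)(γ − γ') = 8.79 + (2.32/2.77)(17.2 − 8.79) = 15.834 kN/m³.
Cohesion term c·N_c·s_c = 7.7 × 41.1 × 1.3 = 411.41 kPa; surcharge term q·N_q = 49.88 × 28.4 = 1416.6 kPa; self-weight term 0.5·γ·B·N_γ·s_γ = 0.5 × 15.834 × 2.77 × 29.6 × 0.8 = 519.3 kPa.
q_ult = 411.41 + 1416.6 + 519.3 = 2347.3 kPa.

q_ult ≈ 2350 kPa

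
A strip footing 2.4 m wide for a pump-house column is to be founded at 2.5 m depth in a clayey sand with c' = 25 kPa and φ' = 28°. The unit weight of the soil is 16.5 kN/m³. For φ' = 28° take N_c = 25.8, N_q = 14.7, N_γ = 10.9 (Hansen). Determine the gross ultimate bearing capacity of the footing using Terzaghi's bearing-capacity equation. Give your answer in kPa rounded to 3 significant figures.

q_ult ≈ 1470 kPa

Overburden at base level: q = 16.5 × 2.5 = 41.25 kPa.
Cohesion term c·N_c = 25 × 25.8 = 645 kPa; surcharge term q·N_q = 41.25 × 14.7 = 606.38 kPa; self-weight term 0.5·γ·B·N_γ = 0.5 × 16.5 × 2.4 × 10.9 = 215.82 kPa.
q_ult = 645 + 606.38 + 215.82 = 1467.2 kPa.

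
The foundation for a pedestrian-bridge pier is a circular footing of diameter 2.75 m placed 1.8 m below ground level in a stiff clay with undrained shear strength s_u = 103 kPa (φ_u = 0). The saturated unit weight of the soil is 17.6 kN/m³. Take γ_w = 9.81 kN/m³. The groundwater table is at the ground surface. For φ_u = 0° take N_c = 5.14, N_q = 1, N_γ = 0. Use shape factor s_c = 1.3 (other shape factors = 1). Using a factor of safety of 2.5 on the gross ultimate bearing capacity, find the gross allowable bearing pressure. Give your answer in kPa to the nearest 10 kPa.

γ' = 17.6 − 9.81 = 7.79 kN/m³ (submerged throughout). q = 7.79 × 1.8 = 14.022 kPa.
c·N_c·s_c = 103 × 5.14 × 1.3 = 688.25 kPa
q·N_q = 14.022 × 1 = 14.022 kPa
q_ult = 688.25 + 14.022 = 702.27 kPa.
q_all = 702.27 / 2.5 = 280.91 kPa.

q_all ≈ 280 kPa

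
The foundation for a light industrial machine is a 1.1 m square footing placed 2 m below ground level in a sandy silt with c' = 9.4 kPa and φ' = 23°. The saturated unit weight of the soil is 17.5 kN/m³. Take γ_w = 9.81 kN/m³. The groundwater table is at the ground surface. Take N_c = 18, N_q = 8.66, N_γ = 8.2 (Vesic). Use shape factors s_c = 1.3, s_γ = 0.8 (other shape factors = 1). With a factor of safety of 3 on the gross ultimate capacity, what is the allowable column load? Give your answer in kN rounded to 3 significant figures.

γ' = 17.5 − 9.81 = 7.69 kN/m³ (submerged throughout). q = 7.69 × 2 = 15.38 kPa; the same γ' applies in the ½γBN_γ term.
c·N_c·s_c = 9.4 × 18 × 1.3 = 219.96 kPa
q·N_q = 15.38 × 8.66 = 133.19 kPa
0.5·γ·B·N_γ·s_γ = 0.5 × 7.69 × 1.1 × 8.2 × 0.8 = 27.746 kPa
q_ult = 219.96 + 133.19 + 27.746 = 380.9 kPa.
Gross allowable pressure q_all = 380.9 / 3 = 126.97 kPa.
Footing area = 1.21 m², so allowable column load = 126.97 × 1.21 = 153.63 kN.

P_all ≈ 154 kN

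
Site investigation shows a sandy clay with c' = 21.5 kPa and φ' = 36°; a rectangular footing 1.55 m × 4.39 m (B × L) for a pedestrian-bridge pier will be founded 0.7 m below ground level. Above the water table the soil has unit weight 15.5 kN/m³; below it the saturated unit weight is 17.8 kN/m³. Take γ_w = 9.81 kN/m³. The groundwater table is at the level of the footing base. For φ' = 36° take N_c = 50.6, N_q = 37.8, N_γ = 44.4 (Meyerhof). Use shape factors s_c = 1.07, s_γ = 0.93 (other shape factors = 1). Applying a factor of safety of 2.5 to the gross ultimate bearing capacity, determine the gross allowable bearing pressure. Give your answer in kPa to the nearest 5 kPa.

q_all ≈ 730 kPa

Effective surcharge at the founding depth q = γ·D_f = 15.5 × 0.7 = 10.85 kPa.
The water table coincides with the base, so in the self-weight term γ → γ' = 7.99 kN/m³.
q_ult = c·N_c·s_c + q·N_q + 0.5·γ·B·N_γ·s_γ
     = 21.5 × 50.6 × 1.07 + 10.85 × 37.8 + 0.5 × 7.99 × 1.55 × 44.4 × 0.93
     = 1164.1 + 410.13 + 255.69 = 1829.9 kPa.
q_all = q_ult / FS = 1829.9 / 2.5 = 731.95 kPa.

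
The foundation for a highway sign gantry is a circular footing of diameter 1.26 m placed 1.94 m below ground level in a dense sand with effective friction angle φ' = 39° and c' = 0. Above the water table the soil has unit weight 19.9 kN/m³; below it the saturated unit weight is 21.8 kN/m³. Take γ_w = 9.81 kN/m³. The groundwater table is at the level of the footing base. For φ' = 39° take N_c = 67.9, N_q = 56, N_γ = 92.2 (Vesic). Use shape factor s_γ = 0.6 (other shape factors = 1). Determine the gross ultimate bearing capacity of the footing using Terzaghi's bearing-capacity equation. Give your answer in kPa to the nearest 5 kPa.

q_ult ≈ 2580 kPa

Overburden at base level: q = 19.9 × 1.94 = 38.606 kPa.
Below the base the soil is submerged, so the ½γBN_γ term uses γ' = 21.8 − 9.81 = 11.99 kN/m³.
Surcharge term q·N_q = 38.606 × 56 = 2161.9 kPa; self-weight term 0.5·γ·B·N_γ·s_γ = 0.5 × 11.99 × 1.26 × 92.2 × 0.6 = 417.87 kPa.
q_ult = 2161.9 + 417.87 = 2579.8 kPa.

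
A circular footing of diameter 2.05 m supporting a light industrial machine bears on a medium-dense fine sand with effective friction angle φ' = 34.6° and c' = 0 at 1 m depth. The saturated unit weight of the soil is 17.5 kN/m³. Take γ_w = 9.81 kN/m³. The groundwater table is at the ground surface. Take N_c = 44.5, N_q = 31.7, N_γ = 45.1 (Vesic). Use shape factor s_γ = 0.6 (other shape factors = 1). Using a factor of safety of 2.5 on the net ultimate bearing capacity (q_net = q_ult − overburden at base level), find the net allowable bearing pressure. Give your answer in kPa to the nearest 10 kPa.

q_all(net) ≈ 180 kPa

Water table at ground surface, so effective unit weight γ' = 17.5 − 9.81 = 7.69 kN/m³ is used throughout; overburden q = 7.69 × 1 = 7.69 kPa; the same γ' applies in the ½γBN_γ term.
Surcharge term q·N_q = 7.69 × 31.7 = 243.77 kPa; self-weight term 0.5·γ·B·N_γ·s_γ = 0.5 × 7.69 × 2.05 × 45.1 × 0.6 = 213.29 kPa.
q_ult = 243.77 + 213.29 = 457.07 kPa.
q_net = 457.07 − 7.69 = 449.38 kPa.
q_all(net) = 449.38 / 2.5 = 179.75 kPa.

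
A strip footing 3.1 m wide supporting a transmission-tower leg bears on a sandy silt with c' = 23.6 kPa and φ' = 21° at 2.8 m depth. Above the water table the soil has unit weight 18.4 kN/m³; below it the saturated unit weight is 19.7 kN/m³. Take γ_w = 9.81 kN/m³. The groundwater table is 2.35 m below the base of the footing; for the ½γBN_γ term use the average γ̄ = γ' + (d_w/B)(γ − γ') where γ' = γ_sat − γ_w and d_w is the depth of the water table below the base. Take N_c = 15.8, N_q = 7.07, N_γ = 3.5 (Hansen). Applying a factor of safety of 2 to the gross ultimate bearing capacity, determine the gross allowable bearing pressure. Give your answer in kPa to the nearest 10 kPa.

q_all ≈ 410 kPa

Overburden at base level: q = 18.4 × 2.8 = 51.52 kPa.
The water table is 2.35 m below the base (< B = 3.1 m), so the ½γBN_γ term uses γ̄ = γ' + (d_w/B)(γ − γ') = 9.89 + (2.35/3.1)(18.4 − 9.89) = 16.341 kN/m³.
Cohesion term c·N_c = 23.6 × 15.8 = 372.88 kPa; surcharge term q·N_q = 51.52 × 7.07 = 364.25 kPa; self-weight term 0.5·γ·B·N_γ = 0.5 × 16.341 × 3.1 × 3.5 = 88.651 kPa.
q_ult = 372.88 + 364.25 + 88.651 = 825.78 kPa.
q_all = q_ult / FS = 825.78 / 2 = 412.89 kPa.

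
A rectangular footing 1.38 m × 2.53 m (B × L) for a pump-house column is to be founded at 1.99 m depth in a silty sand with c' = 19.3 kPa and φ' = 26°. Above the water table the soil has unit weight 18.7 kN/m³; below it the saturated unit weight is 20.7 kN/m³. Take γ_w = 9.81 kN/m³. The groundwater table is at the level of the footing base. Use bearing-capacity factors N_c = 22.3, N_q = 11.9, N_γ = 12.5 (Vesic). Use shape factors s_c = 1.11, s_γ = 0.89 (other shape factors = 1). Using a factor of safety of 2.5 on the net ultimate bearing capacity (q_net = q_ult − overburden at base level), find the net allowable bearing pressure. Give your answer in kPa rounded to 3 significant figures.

Overburden at base level: q = 18.7 × 1.99 = 37.213 kPa.
Below the base the soil is submerged, so the ½γBN_γ term uses γ' = 20.7 − 9.81 = 10.89 kN/m³.
Cohesion term c·N_c·s_c = 19.3 × 22.3 × 1.11 = 477.73 kPa; surcharge term q·N_q = 37.213 × 11.9 = 442.83 kPa; self-weight term 0.5·γ·B·N_γ·s_γ = 0.5 × 10.89 × 1.38 × 12.5 × 0.89 = 83.594 kPa.
q_ult = 477.73 + 442.83 + 83.594 = 1004.2 kPa.
q_net = 1004.2 − 37.213 = 966.95 kPa.
q_all(net) = 966.95 / 2.5 = 386.78 kPa.

q_all(net) ≈ 387 kPa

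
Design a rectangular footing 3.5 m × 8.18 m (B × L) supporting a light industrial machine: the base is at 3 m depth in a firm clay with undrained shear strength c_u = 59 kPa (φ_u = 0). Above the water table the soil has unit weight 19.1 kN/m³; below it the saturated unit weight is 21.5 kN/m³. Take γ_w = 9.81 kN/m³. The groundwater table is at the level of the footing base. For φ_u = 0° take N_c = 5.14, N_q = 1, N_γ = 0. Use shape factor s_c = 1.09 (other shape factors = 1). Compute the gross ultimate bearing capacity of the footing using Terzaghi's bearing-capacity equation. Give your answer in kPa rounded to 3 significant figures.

q_ult ≈ 388 kPa

Overburden at base level: q = 19.1 × 3 = 57.3 kPa.
Cohesion term c·N_c·s_c = 59 × 5.14 × 1.09 = 330.55 kPa; surcharge term q·N_q = 57.3 × 1 = 57.3 kPa.
q_ult = 330.55 + 57.3 = 387.85 kPa.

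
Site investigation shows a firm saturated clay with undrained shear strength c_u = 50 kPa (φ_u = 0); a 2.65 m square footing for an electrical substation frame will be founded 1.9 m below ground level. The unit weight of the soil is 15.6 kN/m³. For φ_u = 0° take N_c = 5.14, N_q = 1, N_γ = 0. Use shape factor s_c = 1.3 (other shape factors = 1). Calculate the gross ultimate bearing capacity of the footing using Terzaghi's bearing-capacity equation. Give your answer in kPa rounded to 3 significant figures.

q = γ·D_f = 15.6 × 1.9 = 29.64 kPa.
c·N_c·s_c = 50 × 5.14 × 1.3 = 334.1 kPa
q·N_q = 29.64 × 1 = 29.64 kPa
q_ult = 334.1 + 29.64 = 363.74 kPa.

q_ult ≈ 364 kPa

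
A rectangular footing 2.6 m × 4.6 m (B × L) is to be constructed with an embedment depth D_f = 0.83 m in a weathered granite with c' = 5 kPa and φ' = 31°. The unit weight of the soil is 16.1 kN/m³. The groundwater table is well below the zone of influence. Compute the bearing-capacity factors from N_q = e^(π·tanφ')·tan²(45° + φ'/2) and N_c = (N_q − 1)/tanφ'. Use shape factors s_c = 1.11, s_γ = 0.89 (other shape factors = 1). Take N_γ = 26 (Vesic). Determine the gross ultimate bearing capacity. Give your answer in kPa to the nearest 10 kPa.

tan31° = 0.6009, so N_q = e^(π×0.6009)·tan²(60.5°) = 6.604 × 3.124 = 20.63.
N_c = (20.63 − 1)/tan31° = 32.67.
Overburden at base level: q = 16.1 × 0.83 = 13.363 kPa.
Cohesion term c·N_c·s_c = 5 × 32.671 × 1.11 = 181.32 kPa; surcharge term q·N_q = 13.363 × 20.631 = 275.69 kPa; self-weight term 0.5·γ·B·N_γ·s_γ = 0.5 × 16.1 × 2.6 × 26 × 0.89 = 484.32 kPa.
q_ult = 181.32 + 275.69 + 484.32 = 941.33 kPa.

q_ult ≈ 940 kPa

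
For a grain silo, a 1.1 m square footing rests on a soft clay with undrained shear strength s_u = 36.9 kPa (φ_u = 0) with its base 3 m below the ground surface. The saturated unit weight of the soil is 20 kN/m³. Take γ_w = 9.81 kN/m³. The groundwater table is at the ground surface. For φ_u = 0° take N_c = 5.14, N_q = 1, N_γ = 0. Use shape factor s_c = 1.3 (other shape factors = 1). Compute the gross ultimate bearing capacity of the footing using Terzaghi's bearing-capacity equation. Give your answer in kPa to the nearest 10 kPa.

Water table at ground surface, so effective unit weight γ' = 20 − 9.81 = 10.19 kN/m³ is used throughout; overburden q = 10.19 × 3 = 30.57 kPa.
Cohesion term c·N_c·s_c = 36.9 × 5.14 × 1.3 = 246.57 kPa; surcharge term q·N_q = 30.57 × 1 = 30.57 kPa.
q_ult = 246.57 + 30.57 = 277.14 kPa.

q_ult ≈ 280 kPa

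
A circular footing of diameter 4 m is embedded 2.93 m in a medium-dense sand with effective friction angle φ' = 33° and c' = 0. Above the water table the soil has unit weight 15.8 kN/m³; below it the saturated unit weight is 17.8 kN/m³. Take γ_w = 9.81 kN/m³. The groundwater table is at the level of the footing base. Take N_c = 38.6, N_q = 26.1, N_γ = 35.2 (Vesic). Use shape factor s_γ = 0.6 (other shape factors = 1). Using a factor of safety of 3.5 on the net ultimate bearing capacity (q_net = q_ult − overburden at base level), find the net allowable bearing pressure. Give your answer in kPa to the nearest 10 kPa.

q_all(net) ≈ 430 kPa

Effective surcharge at the founding depth q = γ·D_f = 15.8 × 2.93 = 46.294 kPa.
The water table coincides with the base, so in the self-weight term γ → γ' = 7.99 kN/m³.
q_ult = q·N_q + 0.5·γ·B·N_γ·s_γ
     = 46.294 × 26.1 + 0.5 × 7.99 × 4 × 35.2 × 0.6
     = 1208.3 + 337.5 = 1545.8 kPa.
q_net = 1545.8 − 46.294 = 1499.5 kPa.
q_all(net) = 1499.5 / 3.5 = 428.42 kPa.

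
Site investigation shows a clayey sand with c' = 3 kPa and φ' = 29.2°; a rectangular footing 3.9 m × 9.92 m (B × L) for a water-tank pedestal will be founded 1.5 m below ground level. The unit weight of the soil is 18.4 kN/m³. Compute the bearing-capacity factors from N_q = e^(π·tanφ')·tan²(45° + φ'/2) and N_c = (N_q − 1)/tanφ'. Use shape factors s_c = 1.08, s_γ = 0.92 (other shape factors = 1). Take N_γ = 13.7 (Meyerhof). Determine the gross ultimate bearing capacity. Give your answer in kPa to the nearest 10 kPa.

tan29.2° = 0.5589, so N_q = e^(π×0.5589)·tan²(59.6°) = 5.788 × 2.905 = 16.82.
N_c = (16.82 − 1)/tan29.2° = 28.3.
q = γ·D_f = 18.4 × 1.5 = 27.6 kPa.
c·N_c·s_c = 3 × 28.298 × 1.08 = 91.684 kPa
q·N_q = 27.6 × 16.815 = 464.09 kPa
0.5·γ·B·N_γ·s_γ = 0.5 × 18.4 × 3.9 × 13.7 × 0.92 = 452.23 kPa
q_ult = 91.684 + 464.09 + 452.23 = 1008 kPa.

q_ult ≈ 1010 kPa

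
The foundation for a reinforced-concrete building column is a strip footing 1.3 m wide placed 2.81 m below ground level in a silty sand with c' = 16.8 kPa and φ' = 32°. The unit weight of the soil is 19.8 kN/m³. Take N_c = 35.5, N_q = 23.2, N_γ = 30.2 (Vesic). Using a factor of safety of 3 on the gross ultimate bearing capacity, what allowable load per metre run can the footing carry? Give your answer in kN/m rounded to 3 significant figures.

q = γ·D_f = 19.8 × 2.81 = 55.638 kPa.
c·N_c = 16.8 × 35.5 = 596.4 kPa
q·N_q = 55.638 × 23.2 = 1290.8 kPa
0.5·γ·B·N_γ = 0.5 × 19.8 × 1.3 × 30.2 = 388.67 kPa
q_ult = 596.4 + 1290.8 + 388.67 = 2275.9 kPa.
Gross allowable pressure q_all = 2275.9 / 3 = 758.63 kPa.
Allowable wall load = q_all × B = 758.63 × 1.3 = 986.21 kN per metre run.

≈ 986 kN/m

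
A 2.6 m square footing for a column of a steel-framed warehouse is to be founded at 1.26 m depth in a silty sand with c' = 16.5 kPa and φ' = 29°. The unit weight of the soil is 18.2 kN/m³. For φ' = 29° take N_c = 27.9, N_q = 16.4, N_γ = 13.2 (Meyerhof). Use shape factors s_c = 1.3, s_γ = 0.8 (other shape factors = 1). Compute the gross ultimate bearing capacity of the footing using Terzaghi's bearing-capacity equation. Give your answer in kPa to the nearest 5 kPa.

Effective surcharge at the founding depth q = γ·D_f = 18.2 × 1.26 = 22.932 kPa.
q_ult = c·N_c·s_c + q·N_q + 0.5·γ·B·N_γ·s_γ
     = 16.5 × 27.9 × 1.3 + 22.932 × 16.4 + 0.5 × 18.2 × 2.6 × 13.2 × 0.8
     = 598.45 + 376.08 + 249.85 = 1224.4 kPa.

q_ult ≈ 1225 kPa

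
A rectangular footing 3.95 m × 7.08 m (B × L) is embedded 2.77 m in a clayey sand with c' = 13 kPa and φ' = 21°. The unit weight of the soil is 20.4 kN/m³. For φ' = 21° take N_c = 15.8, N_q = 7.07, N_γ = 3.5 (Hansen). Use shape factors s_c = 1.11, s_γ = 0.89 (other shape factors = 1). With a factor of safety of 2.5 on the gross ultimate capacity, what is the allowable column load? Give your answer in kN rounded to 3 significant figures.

P_all ≈ 8420 kN

Effective surcharge at the founding depth q = γ·D_f = 20.4 × 2.77 = 56.508 kPa.
q_ult = c·N_c·s_c + q·N_q + 0.5·γ·B·N_γ·s_γ
     = 13 × 15.8 × 1.11 + 56.508 × 7.07 + 0.5 × 20.4 × 3.95 × 3.5 × 0.89
     = 227.99 + 399.51 + 125.5 = 753.01 kPa.
Gross allowable pressure q_all = 753.01 / 2.5 = 301.2 kPa.
Footing area = 27.966 m², so allowable column load = 301.2 × 27.966 = 8423.5 kN.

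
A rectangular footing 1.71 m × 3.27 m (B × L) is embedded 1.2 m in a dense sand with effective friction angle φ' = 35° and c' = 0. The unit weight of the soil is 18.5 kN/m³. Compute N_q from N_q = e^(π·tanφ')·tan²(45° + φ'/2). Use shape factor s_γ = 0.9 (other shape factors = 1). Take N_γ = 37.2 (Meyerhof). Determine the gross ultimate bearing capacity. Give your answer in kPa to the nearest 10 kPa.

tan35° = 0.7002, so N_q = e^(π×0.7002)·tan²(62.5°) = 9.023 × 3.69 = 33.3.
Overburden at base level: q = 18.5 × 1.2 = 22.2 kPa.
Surcharge term q·N_q = 22.2 × 33.296 = 739.17 kPa; self-weight term 0.5·γ·B·N_γ·s_γ = 0.5 × 18.5 × 1.71 × 37.2 × 0.9 = 529.57 kPa.
q_ult = 739.17 + 529.57 = 1268.7 kPa.

q_ult ≈ 1270 kPa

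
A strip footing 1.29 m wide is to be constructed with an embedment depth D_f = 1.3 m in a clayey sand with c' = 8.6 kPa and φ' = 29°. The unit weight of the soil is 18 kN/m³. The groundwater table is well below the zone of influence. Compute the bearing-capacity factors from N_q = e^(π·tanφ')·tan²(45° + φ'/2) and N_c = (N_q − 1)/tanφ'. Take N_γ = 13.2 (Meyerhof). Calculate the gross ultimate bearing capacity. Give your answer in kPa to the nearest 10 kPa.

tan29° = 0.5543, so N_q = e^(π×0.5543)·tan²(59.5°) = 5.705 × 2.882 = 16.44.
N_c = (16.44 − 1)/tan29° = 27.86.
q = γ·D_f = 18 × 1.3 = 23.4 kPa.
c·N_c = 8.6 × 27.86 = 239.6 kPa
q·N_q = 23.4 × 16.443 = 384.77 kPa
0.5·γ·B·N_γ = 0.5 × 18 × 1.29 × 13.2 = 153.25 kPa
q_ult = 239.6 + 384.77 + 153.25 = 777.63 kPa.

q_ult ≈ 780 kPa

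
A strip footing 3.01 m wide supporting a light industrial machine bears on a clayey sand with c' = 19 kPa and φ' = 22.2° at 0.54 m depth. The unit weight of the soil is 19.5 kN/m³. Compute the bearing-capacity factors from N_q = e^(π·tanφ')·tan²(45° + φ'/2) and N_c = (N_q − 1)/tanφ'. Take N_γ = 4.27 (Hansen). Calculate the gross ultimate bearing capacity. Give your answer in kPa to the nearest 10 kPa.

q_ult ≈ 530 kPa

tan22.2° = 0.4081, so N_q = e^(π×0.4081)·tan²(56.1°) = 3.604 × 2.215 = 7.98.
N_c = (7.98 − 1)/tan22.2° = 17.11.
Effective surcharge at the founding depth q = γ·D_f = 19.5 × 0.54 = 10.53 kPa.
q_ult = c·N_c + q·N_q + 0.5·γ·B·N_γ
     = 19 × 17.108 + 10.53 × 7.9816 + 0.5 × 19.5 × 3.01 × 4.27
     = 325.05 + 84.046 + 125.31 = 534.41 kPa.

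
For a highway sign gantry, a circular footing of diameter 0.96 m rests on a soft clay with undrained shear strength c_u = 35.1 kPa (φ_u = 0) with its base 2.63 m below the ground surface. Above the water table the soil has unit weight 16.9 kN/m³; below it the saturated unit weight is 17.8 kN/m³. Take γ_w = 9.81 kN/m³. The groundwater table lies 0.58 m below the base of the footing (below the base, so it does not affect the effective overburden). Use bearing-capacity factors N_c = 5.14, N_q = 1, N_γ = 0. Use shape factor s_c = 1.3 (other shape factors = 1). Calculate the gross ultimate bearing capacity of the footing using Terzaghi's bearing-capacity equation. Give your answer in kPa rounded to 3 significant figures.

Overburden at base level: q = 16.9 × 2.63 = 44.447 kPa.
Cohesion term c·N_c·s_c = 35.1 × 5.14 × 1.3 = 234.54 kPa; surcharge term q·N_q = 44.447 × 1 = 44.447 kPa.
q_ult = 234.54 + 44.447 = 278.99 kPa.

q_ult ≈ 279 kPa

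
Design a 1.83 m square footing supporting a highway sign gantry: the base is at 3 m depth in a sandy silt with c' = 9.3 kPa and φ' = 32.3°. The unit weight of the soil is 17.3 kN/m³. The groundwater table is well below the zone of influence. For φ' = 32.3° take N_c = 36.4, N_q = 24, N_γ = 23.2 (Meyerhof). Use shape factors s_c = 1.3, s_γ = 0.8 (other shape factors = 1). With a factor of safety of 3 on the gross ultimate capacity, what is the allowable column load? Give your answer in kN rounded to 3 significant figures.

q = γ·D_f = 17.3 × 3 = 51.9 kPa.
c·N_c·s_c = 9.3 × 36.4 × 1.3 = 440.08 kPa
q·N_q = 51.9 × 24 = 1245.6 kPa
0.5·γ·B·N_γ·s_γ = 0.5 × 17.3 × 1.83 × 23.2 × 0.8 = 293.8 kPa
q_ult = 440.08 + 1245.6 + 293.8 = 1979.5 kPa.
Gross allowable pressure q_all = 1979.5 / 3 = 659.82 kPa.
Footing area = 3.3489 m², so allowable column load = 659.82 × 3.3489 = 2209.7 kN.

P_all ≈ 2210 kN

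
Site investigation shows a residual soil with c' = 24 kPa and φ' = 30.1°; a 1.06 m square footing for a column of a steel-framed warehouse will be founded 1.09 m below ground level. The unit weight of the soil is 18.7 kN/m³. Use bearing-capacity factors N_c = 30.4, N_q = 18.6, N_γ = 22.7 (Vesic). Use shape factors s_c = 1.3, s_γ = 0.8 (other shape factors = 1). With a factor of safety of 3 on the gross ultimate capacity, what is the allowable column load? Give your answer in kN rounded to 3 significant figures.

P_all ≈ 565 kN

Effective surcharge at the founding depth q = γ·D_f = 18.7 × 1.09 = 20.383 kPa.
q_ult = c·N_c·s_c + q·N_q + 0.5·γ·B·N_γ·s_γ
     = 24 × 30.4 × 1.3 + 20.383 × 18.6 + 0.5 × 18.7 × 1.06 × 22.7 × 0.8
     = 948.48 + 379.12 + 179.98 = 1507.6 kPa.
Gross allowable pressure q_all = 1507.6 / 3 = 502.53 kPa.
Footing area = 1.1236 m², so allowable column load = 502.53 × 1.1236 = 564.64 kN.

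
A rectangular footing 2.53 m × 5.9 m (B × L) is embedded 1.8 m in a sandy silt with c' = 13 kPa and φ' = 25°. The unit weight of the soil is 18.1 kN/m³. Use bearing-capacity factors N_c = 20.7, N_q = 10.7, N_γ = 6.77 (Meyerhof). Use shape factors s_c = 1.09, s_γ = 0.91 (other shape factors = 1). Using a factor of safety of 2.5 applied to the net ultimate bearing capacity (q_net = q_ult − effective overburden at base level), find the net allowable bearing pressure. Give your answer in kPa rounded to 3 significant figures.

Effective surcharge at the founding depth q = γ·D_f = 18.1 × 1.8 = 32.58 kPa.
q_ult = c·N_c·s_c + q·N_q + 0.5·γ·B·N_γ·s_γ
     = 13 × 20.7 × 1.09 + 32.58 × 10.7 + 0.5 × 18.1 × 2.53 × 6.77 × 0.91
     = 293.32 + 348.61 + 141.06 = 782.98 kPa.
Net ultimate: q_net = 782.98 − 32.58 = 750.4 kPa.
q_all(net) = 750.4 / 2.5 = 300.16 kPa.

q_all(net) ≈ 300 kPa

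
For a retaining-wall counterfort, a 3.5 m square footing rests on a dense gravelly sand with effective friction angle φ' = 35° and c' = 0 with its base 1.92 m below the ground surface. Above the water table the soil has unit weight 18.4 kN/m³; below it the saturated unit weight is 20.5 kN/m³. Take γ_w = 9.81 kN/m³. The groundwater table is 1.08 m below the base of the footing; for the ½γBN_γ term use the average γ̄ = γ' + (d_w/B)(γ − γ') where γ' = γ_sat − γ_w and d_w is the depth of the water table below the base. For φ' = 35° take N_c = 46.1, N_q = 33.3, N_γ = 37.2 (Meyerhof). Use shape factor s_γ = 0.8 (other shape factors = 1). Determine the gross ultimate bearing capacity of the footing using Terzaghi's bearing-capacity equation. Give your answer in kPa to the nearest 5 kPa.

q_ult ≈ 1855 kPa

Effective surcharge at the founding depth q = γ·D_f = 18.4 × 1.92 = 35.328 kPa.
With d_w = 1.08 m < B, γ̄ = 10.69 + (1.08/3.5) × (18.4 − 10.69) = 13.069 kN/m³.
q_ult = q·N_q + 0.5·γ·B·N_γ·s_γ
     = 35.328 × 33.3 + 0.5 × 13.069 × 3.5 × 37.2 × 0.8
     = 1176.4 + 680.64 = 1857.1 kPa.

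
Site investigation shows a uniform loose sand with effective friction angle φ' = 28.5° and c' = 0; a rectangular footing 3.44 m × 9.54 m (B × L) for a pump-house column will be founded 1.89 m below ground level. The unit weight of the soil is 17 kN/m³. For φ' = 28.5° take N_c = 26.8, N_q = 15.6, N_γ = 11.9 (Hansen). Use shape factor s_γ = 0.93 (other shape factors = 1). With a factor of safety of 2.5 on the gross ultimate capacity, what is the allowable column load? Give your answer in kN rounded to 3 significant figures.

Overburden at base level: q = 17 × 1.89 = 32.13 kPa.
Surcharge term q·N_q = 32.13 × 15.6 = 501.23 kPa; self-weight term 0.5·γ·B·N_γ·s_γ = 0.5 × 17 × 3.44 × 11.9 × 0.93 = 323.6 kPa.
q_ult = 501.23 + 323.6 = 824.83 kPa.
Gross allowable pressure q_all = 824.83 / 2.5 = 329.93 kPa.
Footing area = 32.8176 m², so allowable column load = 329.93 × 32.8176 = 10828 kN.

P_all ≈ 10800 kN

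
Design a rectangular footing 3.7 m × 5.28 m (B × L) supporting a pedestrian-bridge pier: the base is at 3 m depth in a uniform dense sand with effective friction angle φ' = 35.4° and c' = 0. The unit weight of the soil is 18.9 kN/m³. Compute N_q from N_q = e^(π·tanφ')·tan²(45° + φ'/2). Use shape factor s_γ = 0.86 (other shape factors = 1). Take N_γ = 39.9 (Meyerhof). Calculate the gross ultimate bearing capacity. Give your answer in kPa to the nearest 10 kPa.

q_ult ≈ 3180 kPa

tan35.4° = 0.7107, so N_q = e^(π×0.7107)·tan²(62.7°) = 9.324 × 3.754 = 35.
q = γ·D_f = 18.9 × 3 = 56.7 kPa.
q·N_q = 56.7 × 35.001 = 1984.6 kPa
0.5·γ·B·N_γ·s_γ = 0.5 × 18.9 × 3.7 × 39.9 × 0.86 = 1199.8 kPa
q_ult = 1984.6 + 1199.8 = 3184.3 kPa.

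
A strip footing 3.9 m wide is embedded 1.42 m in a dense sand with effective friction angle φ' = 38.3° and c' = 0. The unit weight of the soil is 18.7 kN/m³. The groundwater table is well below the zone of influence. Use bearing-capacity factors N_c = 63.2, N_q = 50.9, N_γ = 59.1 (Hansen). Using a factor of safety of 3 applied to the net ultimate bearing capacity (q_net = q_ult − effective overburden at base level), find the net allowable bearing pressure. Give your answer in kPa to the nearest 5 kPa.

q = γ·D_f = 18.7 × 1.42 = 26.554 kPa.
q·N_q = 26.554 × 50.9 = 1351.6 kPa
0.5·γ·B·N_γ = 0.5 × 18.7 × 3.9 × 59.1 = 2155.1 kPa
q_ult = 1351.6 + 2155.1 = 3506.7 kPa.
Net ultimate: q_net = 3506.7 − 26.554 = 3480.1 kPa.
q_all(net) = 3480.1 / 3 = 1160 kPa.

q_all(net) ≈ 1160 kPa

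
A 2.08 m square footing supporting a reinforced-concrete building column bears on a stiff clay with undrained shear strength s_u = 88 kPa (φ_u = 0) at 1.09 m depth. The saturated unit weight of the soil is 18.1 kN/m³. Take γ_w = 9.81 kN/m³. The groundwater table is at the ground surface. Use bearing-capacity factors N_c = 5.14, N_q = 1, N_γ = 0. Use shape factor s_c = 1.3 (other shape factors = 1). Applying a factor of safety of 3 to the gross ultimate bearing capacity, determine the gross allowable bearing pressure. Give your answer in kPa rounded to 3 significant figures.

Water table at ground surface, so effective unit weight γ' = 18.1 − 9.81 = 8.29 kN/m³ is used throughout; overburden q = 8.29 × 1.09 = 9.0361 kPa.
Cohesion term c·N_c·s_c = 88 × 5.14 × 1.3 = 588.02 kPa; surcharge term q·N_q = 9.0361 × 1 = 9.0361 kPa.
q_ult = 588.02 + 9.0361 = 597.05 kPa.
q_all = q_ult / FS = 597.05 / 3 = 199.02 kPa.

q_all ≈ 199 kPa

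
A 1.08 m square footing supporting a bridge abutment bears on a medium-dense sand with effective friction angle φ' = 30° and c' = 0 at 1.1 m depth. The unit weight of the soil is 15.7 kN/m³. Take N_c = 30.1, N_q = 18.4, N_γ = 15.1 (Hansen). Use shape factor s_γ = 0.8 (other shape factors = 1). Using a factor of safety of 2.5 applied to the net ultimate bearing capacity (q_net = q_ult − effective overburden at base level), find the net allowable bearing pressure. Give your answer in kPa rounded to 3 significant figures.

Effective surcharge at the founding depth q = γ·D_f = 15.7 × 1.1 = 17.27 kPa.
q_ult = q·N_q + 0.5·γ·B·N_γ·s_γ
     = 17.27 × 18.4 + 0.5 × 15.7 × 1.08 × 15.1 × 0.8
     = 317.77 + 102.41 = 420.18 kPa.
Net ultimate: q_net = 420.18 − 17.27 = 402.91 kPa.
q_all(net) = 402.91 / 2.5 = 161.16 kPa.

q_all(net) ≈ 161 kPa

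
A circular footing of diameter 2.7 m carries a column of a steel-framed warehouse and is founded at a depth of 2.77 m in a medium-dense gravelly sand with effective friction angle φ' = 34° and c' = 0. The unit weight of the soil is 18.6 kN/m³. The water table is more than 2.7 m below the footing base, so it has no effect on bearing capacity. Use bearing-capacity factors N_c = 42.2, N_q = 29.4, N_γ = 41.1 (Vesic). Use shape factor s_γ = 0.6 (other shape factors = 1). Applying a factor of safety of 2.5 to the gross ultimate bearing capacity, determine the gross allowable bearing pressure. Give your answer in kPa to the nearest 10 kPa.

q = γ·D_f = 18.6 × 2.77 = 51.522 kPa.
q·N_q = 51.522 × 29.4 = 1514.7 kPa
0.5·γ·B·N_γ·s_γ = 0.5 × 18.6 × 2.7 × 41.1 × 0.6 = 619.21 kPa
q_ult = 1514.7 + 619.21 = 2134 kPa.
q_all = q_ult / FS = 2134 / 2.5 = 853.58 kPa.

q_all ≈ 850 kPa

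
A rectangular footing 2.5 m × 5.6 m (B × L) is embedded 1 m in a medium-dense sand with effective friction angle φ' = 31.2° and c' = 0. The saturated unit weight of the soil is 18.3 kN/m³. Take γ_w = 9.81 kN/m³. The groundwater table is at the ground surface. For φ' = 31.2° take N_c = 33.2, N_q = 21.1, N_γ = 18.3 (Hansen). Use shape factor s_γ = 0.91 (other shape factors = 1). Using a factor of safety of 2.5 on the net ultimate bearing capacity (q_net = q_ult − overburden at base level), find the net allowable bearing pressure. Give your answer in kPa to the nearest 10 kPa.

q_all(net) ≈ 140 kPa

Water table at ground surface, so effective unit weight γ' = 18.3 − 9.81 = 8.49 kN/m³ is used throughout; overburden q = 8.49 × 1 = 8.49 kPa; the same γ' applies in the ½γBN_γ term.
Surcharge term q·N_q = 8.49 × 21.1 = 179.14 kPa; self-weight term 0.5·γ·B·N_γ·s_γ = 0.5 × 8.49 × 2.5 × 18.3 × 0.91 = 176.73 kPa.
q_ult = 179.14 + 176.73 = 355.87 kPa.
q_net = 355.87 − 8.49 = 347.38 kPa.
q_all(net) = 347.38 / 2.5 = 138.95 kPa.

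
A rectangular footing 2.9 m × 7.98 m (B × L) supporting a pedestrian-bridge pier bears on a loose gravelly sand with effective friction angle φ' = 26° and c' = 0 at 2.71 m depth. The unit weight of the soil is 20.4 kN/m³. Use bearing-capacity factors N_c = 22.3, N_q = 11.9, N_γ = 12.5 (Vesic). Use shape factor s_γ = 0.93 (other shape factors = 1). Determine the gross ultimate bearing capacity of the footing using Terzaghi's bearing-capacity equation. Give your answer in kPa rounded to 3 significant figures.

q = γ·D_f = 20.4 × 2.71 = 55.284 kPa.
q·N_q = 55.284 × 11.9 = 657.88 kPa
0.5·γ·B·N_γ·s_γ = 0.5 × 20.4 × 2.9 × 12.5 × 0.93 = 343.87 kPa
q_ult = 657.88 + 343.87 = 1001.7 kPa.

q_ult ≈ 1000 kPa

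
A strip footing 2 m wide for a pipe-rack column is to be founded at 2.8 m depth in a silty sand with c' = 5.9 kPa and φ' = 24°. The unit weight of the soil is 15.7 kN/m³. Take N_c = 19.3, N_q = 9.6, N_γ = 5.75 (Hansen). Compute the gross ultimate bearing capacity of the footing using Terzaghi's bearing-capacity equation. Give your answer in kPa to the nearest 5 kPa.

q = γ·D_f = 15.7 × 2.8 = 43.96 kPa.
c·N_c = 5.9 × 19.3 = 113.87 kPa
q·N_q = 43.96 × 9.6 = 422.02 kPa
0.5·γ·B·N_γ = 0.5 × 15.7 × 2 × 5.75 = 90.275 kPa
q_ult = 113.87 + 422.02 + 90.275 = 626.16 kPa.

q_ult ≈ 625 kPa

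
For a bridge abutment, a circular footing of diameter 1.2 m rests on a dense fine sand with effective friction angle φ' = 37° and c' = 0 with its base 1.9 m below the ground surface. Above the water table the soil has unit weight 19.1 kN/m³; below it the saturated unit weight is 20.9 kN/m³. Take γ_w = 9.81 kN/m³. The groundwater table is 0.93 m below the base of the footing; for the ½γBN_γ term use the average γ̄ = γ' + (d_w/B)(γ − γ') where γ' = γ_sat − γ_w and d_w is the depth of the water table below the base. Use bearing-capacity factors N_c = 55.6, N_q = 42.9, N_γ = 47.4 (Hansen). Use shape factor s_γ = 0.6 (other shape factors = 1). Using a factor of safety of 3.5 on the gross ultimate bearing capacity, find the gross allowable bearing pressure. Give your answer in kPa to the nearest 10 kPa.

Overburden at base level: q = 19.1 × 1.9 = 36.29 kPa.
The water table is 0.93 m below the base (< B = 1.2 m), so the ½γBN_γ term uses γ̄ = γ' + (d_w/B)(γ − γ') = 11.09 + (0.93/1.2)(19.1 − 11.09) = 17.298 kN/m³.
Surcharge term q·N_q = 36.29 × 42.9 = 1556.8 kPa; self-weight term 0.5·γ·B·N_γ·s_γ = 0.5 × 17.298 × 1.2 × 47.4 × 0.6 = 295.17 kPa.
q_ult = 1556.8 + 295.17 = 1852 kPa.
q_all = 1852 / 3.5 = 529.15 kPa.

q_all ≈ 530 kPa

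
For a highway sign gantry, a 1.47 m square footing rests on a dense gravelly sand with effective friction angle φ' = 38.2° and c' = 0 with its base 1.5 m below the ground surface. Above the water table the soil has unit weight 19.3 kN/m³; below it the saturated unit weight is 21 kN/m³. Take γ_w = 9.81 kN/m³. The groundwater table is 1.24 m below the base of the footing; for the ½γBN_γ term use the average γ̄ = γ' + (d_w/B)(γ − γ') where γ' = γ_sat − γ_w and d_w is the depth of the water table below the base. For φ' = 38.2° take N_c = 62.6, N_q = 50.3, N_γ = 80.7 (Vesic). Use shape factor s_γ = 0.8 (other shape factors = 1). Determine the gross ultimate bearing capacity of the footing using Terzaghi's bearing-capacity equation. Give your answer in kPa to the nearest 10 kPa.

q_ult ≈ 2310 kPa

Overburden at base level: q = 19.3 × 1.5 = 28.95 kPa.
The water table is 1.24 m below the base (< B = 1.47 m), so the ½γBN_γ term uses γ̄ = γ' + (d_w/B)(γ − γ') = 11.19 + (1.24/1.47)(19.3 − 11.19) = 18.031 kN/m³.
Surcharge term q·N_q = 28.95 × 50.3 = 1456.2 kPa; self-weight term 0.5·γ·B·N_γ·s_γ = 0.5 × 18.031 × 1.47 × 80.7 × 0.8 = 855.6 kPa.
q_ult = 1456.2 + 855.6 = 2311.8 kPa.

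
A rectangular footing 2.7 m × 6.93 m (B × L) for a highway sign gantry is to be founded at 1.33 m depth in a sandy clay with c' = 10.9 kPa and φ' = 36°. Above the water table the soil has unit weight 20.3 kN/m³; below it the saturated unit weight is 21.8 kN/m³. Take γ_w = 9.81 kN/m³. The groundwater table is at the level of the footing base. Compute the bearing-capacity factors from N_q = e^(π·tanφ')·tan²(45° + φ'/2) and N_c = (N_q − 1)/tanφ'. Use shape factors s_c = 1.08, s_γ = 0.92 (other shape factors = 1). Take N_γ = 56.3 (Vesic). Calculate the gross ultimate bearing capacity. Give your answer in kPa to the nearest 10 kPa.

tan36° = 0.7265, so N_q = e^(π×0.7265)·tan²(63°) = 9.801 × 3.852 = 37.75.
N_c = (37.75 − 1)/tan36° = 50.59.
Effective surcharge at the founding depth q = γ·D_f = 20.3 × 1.33 = 26.999 kPa.
The water table coincides with the base, so in the self-weight term γ → γ' = 11.99 kN/m³.
q_ult = c·N_c·s_c + q·N_q + 0.5·γ·B·N_γ·s_γ
     = 10.9 × 50.585 × 1.08 + 26.999 × 37.752 + 0.5 × 11.99 × 2.7 × 56.3 × 0.92
     = 595.49 + 1019.3 + 838.4 = 2453.2 kPa.

q_ult ≈ 2450 kPa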